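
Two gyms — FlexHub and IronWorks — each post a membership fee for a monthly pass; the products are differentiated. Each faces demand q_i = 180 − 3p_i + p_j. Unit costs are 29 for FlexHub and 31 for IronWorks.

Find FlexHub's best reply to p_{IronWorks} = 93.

60

FlexHub's profit: π = (p_{FlexHub} − 29)(180 − 3p_{FlexHub} + p_{IronWorks}).
∂π/∂p_{FlexHub} = 267 − 6p_{FlexHub} + p_{IronWorks} = 0 ⇒ p_{FlexHub} = 44.5 + (1/6)p_{IronWorks}.
At p_{IronWorks} = 93: p_{FlexHub} = 44.5 + (1/6)·93 = 60.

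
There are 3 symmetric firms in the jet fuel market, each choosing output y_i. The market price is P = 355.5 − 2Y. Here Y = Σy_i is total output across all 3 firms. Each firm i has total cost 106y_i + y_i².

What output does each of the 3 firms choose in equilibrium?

A representative firm's profit is π_i = y_i(355.5 − 2Y) − 106y_i − y_i², with Y = y_i + Σ_{j≠i} y_j.
First-order condition: 249.5 − 6y_i − 2Σ_{j≠i} y_j = 0.
With identical firms, set every y_j = y: then 249.5 − 6y − 4y = 0, i.e. y = 249.5/10 = 24.95.

24.95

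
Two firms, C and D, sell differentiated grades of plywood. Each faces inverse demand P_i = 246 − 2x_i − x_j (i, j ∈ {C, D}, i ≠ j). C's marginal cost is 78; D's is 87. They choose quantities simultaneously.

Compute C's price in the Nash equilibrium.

Firm C's profit: π = x_C(246 − 2x_C − x_D) − 78x_C.
∂π/∂x_C = 168 − 4x_C − x_D = 0 ⇒ x_C = 42 − 0.25x_D.
Similarly x_D = 39.75 − 0.25x_C.
Solving the two reaction functions simultaneously: (1 − (−0.25)(−0.25))x_C = 42 − 0.25·39.75, so 0.9375x_C = 32.0625 and x_C = 34.2.
Then x_D = 39.75 − 0.25·34.2 = 31.2.
P_C = 246 − 2·34.2 − 31.2 = 146.4.

146.4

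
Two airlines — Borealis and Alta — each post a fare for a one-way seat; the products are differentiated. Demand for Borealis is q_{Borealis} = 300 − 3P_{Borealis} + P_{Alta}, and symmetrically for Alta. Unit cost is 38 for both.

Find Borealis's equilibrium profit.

Borealis's profit: π = (P_{Borealis} − 38)(300 − 3P_{Borealis} + P_{Alta}).
∂π/∂P_{Borealis} = 414 − 6P_{Borealis} + P_{Alta} = 0 ⇒ P_{Borealis} = 69 + (1/6)P_{Alta}.
By symmetry P_{Alta} = P_{Borealis}; substituting into the reaction function, (5/6)P_{Borealis} = 69 and P_{Borealis} = 82.8.
q_{Borealis} = 300 − 3·82.8 + 82.8 = 134.4.
Profit = (82.8 − 38)·134.4 = 6021.12.

6021.12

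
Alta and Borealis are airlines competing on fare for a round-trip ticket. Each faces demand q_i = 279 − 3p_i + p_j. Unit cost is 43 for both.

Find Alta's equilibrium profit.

Alta's profit: π = (p_{Alta} − 43)(279 − 3p_{Alta} + p_{Borealis}).
∂π/∂p_{Alta} = 408 − 6p_{Alta} + p_{Borealis} = 0 ⇒ p_{Alta} = 68 + (1/6)p_{Borealis}.
Setting p_{Alta} = p_{Borealis} in the reaction function: p_{Alta} = 68 + (1/6)p_{Alta}, so p_{Alta} = 68 / (5/6) = 81.6.
q_{Alta} = 279 − 3·81.6 + 81.6 = 115.8.
Profit = (81.6 − 43)·115.8 = 4469.88.

4469.88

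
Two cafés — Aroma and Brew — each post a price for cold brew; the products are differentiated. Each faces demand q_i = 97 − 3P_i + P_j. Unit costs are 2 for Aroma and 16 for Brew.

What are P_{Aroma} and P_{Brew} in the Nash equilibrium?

21.8, 27.8

Aroma's profit: π = (P_{Aroma} − 2)(97 − 3P_{Aroma} + P_{Brew}).
∂π/∂P_{Aroma} = 103 − 6P_{Aroma} + P_{Brew} = 0 ⇒ P_{Aroma} = 103/6 + (1/6)P_{Brew}.
Similarly P_{Brew} = 145/6 + (1/6)P_{Aroma}.
Substituting the second reaction function into the first: P_{Aroma} = 103/6 + (1/6)(145/6 + (1/6)P_{Aroma}), which gives (35/36)P_{Aroma} = 763/36 ⇒ P_{Aroma} = 21.8.
Then P_{Brew} = 145/6 + (1/6)·21.8 = 27.8.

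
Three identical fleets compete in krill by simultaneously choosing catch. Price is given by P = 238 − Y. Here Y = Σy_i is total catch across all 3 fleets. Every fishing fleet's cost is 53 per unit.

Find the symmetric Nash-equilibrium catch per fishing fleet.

A representative fishing fleet's profit is π_i = y_i(238 − Y) − 53y_i, with Y = y_i + Σ_{j≠i} y_j.
First-order condition: 185 − 2y_i − Σ_{j≠i} y_j = 0.
In a symmetric equilibrium every fishing fleet chooses the same y, so Σ_{j≠i} y_j = 2y. The condition becomes 185 − 4y = 0, giving y = 185/4 = 46.25.

46.25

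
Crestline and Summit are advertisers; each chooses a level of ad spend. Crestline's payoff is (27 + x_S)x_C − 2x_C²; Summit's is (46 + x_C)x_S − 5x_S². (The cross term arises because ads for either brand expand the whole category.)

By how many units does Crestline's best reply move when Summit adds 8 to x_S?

2

Expanding Crestline's payoff: 27x_C + x_Sx_C − 2x_C².
∂π/∂x_C = 27 + x_S − 4x_C = 0, so x_C = 6.75 + 0.25x_S.
The reaction-function slope is 0.25, so an 8-unit rise in x_S moves x_C by 0.25 × 8 = 2. Crestline's best response rises — the actions are strategic complements.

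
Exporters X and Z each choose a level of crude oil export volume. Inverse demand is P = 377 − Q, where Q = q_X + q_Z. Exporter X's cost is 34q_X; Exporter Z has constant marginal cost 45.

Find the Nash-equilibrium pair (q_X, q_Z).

Exporter X's profit: π = q_X(377 − (q_X + q_Z)) − 34q_X.
∂π/∂q_X = 343 − 2q_X − q_Z = 0, so q_X = 171.5 − 0.5q_Z.
By the same steps for Z: q_Z = 166 − 0.5q_X.
Solving the two reaction functions simultaneously: (1 − (−0.5)(−0.5))q_X = 171.5 − 0.5·166, so 0.75q_X = 88.5 and q_X = 118.
Then q_Z = 166 − 0.5·118 = 107.

118, 107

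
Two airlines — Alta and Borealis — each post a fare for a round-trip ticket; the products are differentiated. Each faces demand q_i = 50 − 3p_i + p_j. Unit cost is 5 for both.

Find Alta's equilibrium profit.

Alta's profit: π = (p_{Alta} − 5)(50 − 3p_{Alta} + p_{Borealis}).
∂π/∂p_{Alta} = 65 − 6p_{Alta} + p_{Borealis} = 0 ⇒ p_{Alta} = 65/6 + (1/6)p_{Borealis}.
By symmetry p_{Borealis} = p_{Alta}; substituting into the reaction function, (5/6)p_{Alta} = 65/6 and p_{Alta} = 13.
q_{Alta} = 50 − 3·13 + 13 = 24.
Profit = (13 − 5)·24 = 192.

192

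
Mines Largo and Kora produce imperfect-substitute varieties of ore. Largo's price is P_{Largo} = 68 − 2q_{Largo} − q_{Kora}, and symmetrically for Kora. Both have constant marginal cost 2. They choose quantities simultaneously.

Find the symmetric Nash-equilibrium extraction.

Mine Largo's profit: π = q_{Largo}(68 − 2q_{Largo} − q_{Kora}) − 2q_{Largo}.
∂π/∂q_{Largo} = 66 − 4q_{Largo} − q_{Kora} = 0 ⇒ q_{Largo} = 16.5 − 0.25q_{Kora}.
By symmetry q_{Kora} = q_{Largo}; substituting into the reaction function, 1.25q_{Largo} = 16.5 and q_{Largo} = 13.2.

13.2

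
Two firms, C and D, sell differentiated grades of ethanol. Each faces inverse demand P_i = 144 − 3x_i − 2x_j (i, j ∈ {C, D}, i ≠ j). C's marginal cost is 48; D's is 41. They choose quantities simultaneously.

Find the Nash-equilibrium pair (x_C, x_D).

11.5625, 13.3125

Firm C's profit: π = x_C(144 − 3x_C − 2x_D) − 48x_C.
∂π/∂x_C = 96 − 6x_C − 2x_D = 0 ⇒ x_C = 16 − (1/3)x_D.
Similarly x_D = 103/6 − (1/3)x_C.
Substituting the second reaction function into the first: x_C = 16 − (1/3)(103/6 − (1/3)x_C), which gives (8/9)x_C = 185/18 ⇒ x_C = 11.5625.
Then x_D = 103/6 − (1/3)·11.5625 = 13.3125.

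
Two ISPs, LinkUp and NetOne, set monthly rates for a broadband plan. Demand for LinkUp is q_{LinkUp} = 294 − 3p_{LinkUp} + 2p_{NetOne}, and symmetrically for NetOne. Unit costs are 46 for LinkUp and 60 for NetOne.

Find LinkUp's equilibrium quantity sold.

LinkUp's profit: π = (p_{LinkUp} − 46)(294 − 3p_{LinkUp} + 2p_{NetOne}).
∂π/∂p_{LinkUp} = 432 − 6p_{LinkUp} + 2p_{NetOne} = 0 ⇒ p_{LinkUp} = 72 + (1/3)p_{NetOne}.
Similarly p_{NetOne} = 79 + (1/3)p_{LinkUp}.
Plugging p_{NetOne} into LinkUp's best response: p_{LinkUp} = 72 + (1/3)(79 + (1/3)p_{LinkUp}) ⇒ (8/9)p_{LinkUp} = 295/3, so p_{LinkUp} = 110.625.
Then p_{NetOne} = 79 + (1/3)·110.625 = 115.875.
q_{LinkUp} = 294 − 3·110.625 + 2·115.875 = 193.875.

193.875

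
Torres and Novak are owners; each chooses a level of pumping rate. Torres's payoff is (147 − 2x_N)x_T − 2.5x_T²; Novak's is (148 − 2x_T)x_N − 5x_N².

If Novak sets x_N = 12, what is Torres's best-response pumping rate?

Expanding Torres's payoff: 147x_T − 2x_Nx_T − 2.5x_T².
∂π/∂x_T = 147 − 2x_N − 5x_T = 0, so x_T = 29.4 − 0.4x_N.
At x_N = 12: x_T = 29.4 − 0.4·12 = 24.6.

24.6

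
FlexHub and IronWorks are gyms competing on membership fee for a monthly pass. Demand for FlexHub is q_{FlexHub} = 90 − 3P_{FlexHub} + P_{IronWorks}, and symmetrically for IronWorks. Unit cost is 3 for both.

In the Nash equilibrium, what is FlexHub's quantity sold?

50.4

FlexHub's profit: π = (P_{FlexHub} − 3)(90 − 3P_{FlexHub} + P_{IronWorks}).
∂π/∂P_{FlexHub} = 99 − 6P_{FlexHub} + P_{IronWorks} = 0 ⇒ P_{FlexHub} = 16.5 + (1/6)P_{IronWorks}.
By symmetry P_{IronWorks} = P_{FlexHub}; substituting into the reaction function, (5/6)P_{FlexHub} = 16.5 and P_{FlexHub} = 19.8.
q_{FlexHub} = 90 − 3·19.8 + 19.8 = 50.4.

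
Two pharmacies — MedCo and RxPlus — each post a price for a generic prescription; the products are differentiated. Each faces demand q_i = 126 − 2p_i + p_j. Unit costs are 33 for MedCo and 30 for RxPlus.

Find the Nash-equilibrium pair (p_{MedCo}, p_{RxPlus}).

MedCo's profit: π = (p_{MedCo} − 33)(126 − 2p_{MedCo} + p_{RxPlus}).
∂π/∂p_{MedCo} = 192 − 4p_{MedCo} + p_{RxPlus} = 0 ⇒ p_{MedCo} = 48 + 0.25p_{RxPlus}.
Similarly p_{RxPlus} = 46.5 + 0.25p_{MedCo}.
Plugging p_{RxPlus} into MedCo's best response: p_{MedCo} = 48 + 0.25(46.5 + 0.25p_{MedCo}) ⇒ 0.9375p_{MedCo} = 59.625, so p_{MedCo} = 63.6.
Then p_{RxPlus} = 46.5 + 0.25·63.6 = 62.4.

63.6, 62.4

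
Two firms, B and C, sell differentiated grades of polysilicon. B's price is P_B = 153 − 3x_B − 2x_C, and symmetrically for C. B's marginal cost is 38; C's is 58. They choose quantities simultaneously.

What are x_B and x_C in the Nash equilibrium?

Firm B's profit: π = x_B(153 − 3x_B − 2x_C) − 38x_B.
∂π/∂x_B = 115 − 6x_B − 2x_C = 0 ⇒ x_B = 115/6 − (1/3)x_C.
Similarly x_C = 95/6 − (1/3)x_B.
Substituting the second reaction function into the first: x_B = 115/6 − (1/3)(95/6 − (1/3)x_B), which gives (8/9)x_B = 125/9 ⇒ x_B = 15.625.
Then x_C = 95/6 − (1/3)·15.625 = 10.625.

15.625, 10.625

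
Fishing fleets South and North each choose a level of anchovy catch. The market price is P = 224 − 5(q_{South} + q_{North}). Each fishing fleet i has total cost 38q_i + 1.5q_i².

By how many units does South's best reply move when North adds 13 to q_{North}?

-5

Fishing fleet South's profit: π = q_{South}(224 − 5(q_{South} + q_{North})) − 38q_{South} − 1.5q_{South}².
∂π/∂q_{South} = 186 − 13q_{South} − 5q_{North} = 0, so q_{South} = 186/13 − (5/13)q_{North}.
The reaction-function slope is −5/13, so a 13-unit rise in q_{North} moves q_{South} by −5/13 × 13 = −5. South's best response falls — the actions are strategic substitutes.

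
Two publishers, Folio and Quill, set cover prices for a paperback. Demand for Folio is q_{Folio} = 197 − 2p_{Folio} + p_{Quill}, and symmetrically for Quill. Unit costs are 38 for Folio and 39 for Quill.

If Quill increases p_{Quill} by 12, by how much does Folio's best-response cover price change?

3

Folio's profit: π = (p_{Folio} − 38)(197 − 2p_{Folio} + p_{Quill}).
∂π/∂p_{Folio} = 273 − 4p_{Folio} + p_{Quill} = 0 ⇒ p_{Folio} = 68.25 + 0.25p_{Quill}.
The reaction-function slope is 0.25, so a 12-unit rise in p_{Quill} moves p_{Folio} by 0.25 × 12 = 3. Folio's best response rises — the actions are strategic complements.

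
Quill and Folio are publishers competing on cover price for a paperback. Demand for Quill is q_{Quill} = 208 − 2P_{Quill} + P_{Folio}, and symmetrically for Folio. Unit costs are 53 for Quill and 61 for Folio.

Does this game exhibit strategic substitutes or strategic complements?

strategic complements

Quill's profit: π = (P_{Quill} − 53)(208 − 2P_{Quill} + P_{Folio}).
∂π/∂P_{Quill} = 314 − 4P_{Quill} + P_{Folio} = 0 ⇒ P_{Quill} = 78.5 + 0.25P_{Folio}.
The best-response slope dP_{Quill}/dP_{Folio} = 0.25 > 0: the reaction function is upward-sloping, so the choices are strategic complements.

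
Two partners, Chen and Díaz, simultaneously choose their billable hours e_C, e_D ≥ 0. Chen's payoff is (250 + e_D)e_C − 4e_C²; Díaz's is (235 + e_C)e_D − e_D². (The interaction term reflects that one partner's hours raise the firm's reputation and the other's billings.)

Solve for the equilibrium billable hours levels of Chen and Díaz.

Expanding Chen's payoff: 250e_C + e_De_C − 4e_C².
∂π/∂e_C = 250 + e_D − 8e_C = 0, so e_C = 31.25 + 0.125e_D.
Likewise for Díaz: e_D = 117.5 + 0.5e_C.
Solving the two reaction functions simultaneously: (1 − (0.125)(0.5))e_C = 31.25 + 0.125·117.5, so 0.9375e_C = 45.9375 and e_C = 49.
Then e_D = 117.5 + 0.5·49 = 142.

49, 142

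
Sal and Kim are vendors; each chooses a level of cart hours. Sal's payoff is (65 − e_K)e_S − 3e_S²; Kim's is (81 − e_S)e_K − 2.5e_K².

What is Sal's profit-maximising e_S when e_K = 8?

Expanding Sal's payoff: 65e_S − e_Ke_S − 3e_S².
∂π/∂e_S = 65 − e_K − 6e_S = 0, so e_S = 65/6 − (1/6)e_K.
At e_K = 8: e_S = 65/6 − (1/6)·8 = 9.5.

9.5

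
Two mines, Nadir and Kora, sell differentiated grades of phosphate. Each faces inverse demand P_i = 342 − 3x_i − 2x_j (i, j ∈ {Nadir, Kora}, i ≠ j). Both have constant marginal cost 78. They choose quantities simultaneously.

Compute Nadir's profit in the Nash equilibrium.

Mine Nadir's profit: π = x_{Nadir}(342 − 3x_{Nadir} − 2x_{Kora}) − 78x_{Nadir}.
∂π/∂x_{Nadir} = 264 − 6x_{Nadir} − 2x_{Kora} = 0 ⇒ x_{Nadir} = 44 − (1/3)x_{Kora}.
By symmetry x_{Kora} = x_{Nadir}; substituting into the reaction function, (4/3)x_{Nadir} = 44 and x_{Nadir} = 33.
P_{Nadir} = 342 − 3·33 − 2·33 = 177.
Profit = (177 − 78)·33 = 3267.

3267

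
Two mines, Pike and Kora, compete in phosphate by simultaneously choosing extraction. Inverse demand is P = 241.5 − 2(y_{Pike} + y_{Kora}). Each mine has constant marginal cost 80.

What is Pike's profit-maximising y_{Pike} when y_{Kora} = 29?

25.875

Mine Pike's profit: π = y_{Pike}(241.5 − 2(y_{Pike} + y_{Kora})) − 80y_{Pike}.
∂π/∂y_{Pike} = 161.5 − 4y_{Pike} − 2y_{Kora} = 0, so y_{Pike} = 40.375 − 0.5y_{Kora}.
At y_{Kora} = 29: y_{Pike} = 40.375 − 0.5·29 = 25.875.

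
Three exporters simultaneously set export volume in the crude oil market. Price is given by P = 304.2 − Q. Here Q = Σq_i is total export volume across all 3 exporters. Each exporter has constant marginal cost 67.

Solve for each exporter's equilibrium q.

A representative exporter's profit is π_i = q_i(304.2 − Q) − 67q_i, with Q = q_i + Σ_{j≠i} q_j.
First-order condition: 237.2 − 2q_i − Σ_{j≠i} q_j = 0.
Imposing symmetry (q_j = q for all j) turns Σ_{j≠i} q_j into 2q, so 237.2 = 4q and q = 59.3.

59.3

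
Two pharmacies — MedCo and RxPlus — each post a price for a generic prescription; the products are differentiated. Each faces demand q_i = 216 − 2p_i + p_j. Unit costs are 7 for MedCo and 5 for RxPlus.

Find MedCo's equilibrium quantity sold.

MedCo's profit: π = (p_{MedCo} − 7)(216 − 2p_{MedCo} + p_{RxPlus}).
∂π/∂p_{MedCo} = 230 − 4p_{MedCo} + p_{RxPlus} = 0 ⇒ p_{MedCo} = 57.5 + 0.25p_{RxPlus}.
Similarly p_{RxPlus} = 56.5 + 0.25p_{MedCo}.
Substituting the second reaction function into the first: p_{MedCo} = 57.5 + 0.25(56.5 + 0.25p_{MedCo}), which gives 0.9375p_{MedCo} = 71.625 ⇒ p_{MedCo} = 76.4.
Then p_{RxPlus} = 56.5 + 0.25·76.4 = 75.6.
q_{MedCo} = 216 − 2·76.4 + 75.6 = 138.8.

138.8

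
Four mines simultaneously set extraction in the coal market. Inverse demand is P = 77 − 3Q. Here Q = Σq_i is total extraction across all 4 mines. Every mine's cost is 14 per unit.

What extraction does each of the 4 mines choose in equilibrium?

4.2

A representative mine's profit is π_i = q_i(77 − 3Q) − 14q_i, with Q = q_i + Σ_{j≠i} q_j.
First-order condition: 63 − 6q_i − 3Σ_{j≠i} q_j = 0.
In a symmetric equilibrium every mine chooses the same q, so Σ_{j≠i} q_j = 3q. The condition becomes 63 − 15q = 0, giving q = 63/15 = 4.2.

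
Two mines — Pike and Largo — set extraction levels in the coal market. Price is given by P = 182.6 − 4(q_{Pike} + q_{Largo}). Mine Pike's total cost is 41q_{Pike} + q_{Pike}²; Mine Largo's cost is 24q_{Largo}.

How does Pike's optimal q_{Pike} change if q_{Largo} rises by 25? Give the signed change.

-10

Mine Pike's profit: π = q_{Pike}(182.6 − 4(q_{Pike} + q_{Largo})) − 41q_{Pike} − q_{Pike}².
∂π/∂q_{Pike} = 141.6 − 10q_{Pike} − 4q_{Largo} = 0, so q_{Pike} = 14.16 − 0.4q_{Largo}.
The reaction-function slope is −0.4, so a 25-unit rise in q_{Largo} moves q_{Pike} by −0.4 × 25 = −10. Pike's best response falls — the actions are strategic substitutes.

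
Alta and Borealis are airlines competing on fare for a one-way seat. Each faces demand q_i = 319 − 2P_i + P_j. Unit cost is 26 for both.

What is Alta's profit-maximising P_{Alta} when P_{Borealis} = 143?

128.5

Alta's profit: π = (P_{Alta} − 26)(319 − 2P_{Alta} + P_{Borealis}).
∂π/∂P_{Alta} = 371 − 4P_{Alta} + P_{Borealis} = 0 ⇒ P_{Alta} = 92.75 + 0.25P_{Borealis}.
At P_{Borealis} = 143: P_{Alta} = 92.75 + 0.25·143 = 128.5.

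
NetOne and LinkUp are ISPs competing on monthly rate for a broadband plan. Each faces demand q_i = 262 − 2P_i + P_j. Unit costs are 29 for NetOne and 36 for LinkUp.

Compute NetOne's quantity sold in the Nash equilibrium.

NetOne's profit: π = (P_{NetOne} − 29)(262 − 2P_{NetOne} + P_{LinkUp}).
∂π/∂P_{NetOne} = 320 − 4P_{NetOne} + P_{LinkUp} = 0 ⇒ P_{NetOne} = 80 + 0.25P_{LinkUp}.
Similarly P_{LinkUp} = 83.5 + 0.25P_{NetOne}.
Plugging P_{LinkUp} into NetOne's best response: P_{NetOne} = 80 + 0.25(83.5 + 0.25P_{NetOne}) ⇒ 0.9375P_{NetOne} = 100.875, so P_{NetOne} = 107.6.
Then P_{LinkUp} = 83.5 + 0.25·107.6 = 110.4.
q_{NetOne} = 262 − 2·107.6 + 110.4 = 157.2.

157.2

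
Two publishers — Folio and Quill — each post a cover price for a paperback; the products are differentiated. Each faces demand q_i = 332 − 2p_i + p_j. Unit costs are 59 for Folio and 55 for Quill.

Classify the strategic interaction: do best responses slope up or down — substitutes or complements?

Folio's profit: π = (p_{Folio} − 59)(332 − 2p_{Folio} + p_{Quill}).
∂π/∂p_{Folio} = 450 − 4p_{Folio} + p_{Quill} = 0 ⇒ p_{Folio} = 112.5 + 0.25p_{Quill}.
The best-response slope dp_{Folio}/dp_{Quill} = 0.25 > 0: the reaction function is upward-sloping, so the choices are strategic complements.

strategic complements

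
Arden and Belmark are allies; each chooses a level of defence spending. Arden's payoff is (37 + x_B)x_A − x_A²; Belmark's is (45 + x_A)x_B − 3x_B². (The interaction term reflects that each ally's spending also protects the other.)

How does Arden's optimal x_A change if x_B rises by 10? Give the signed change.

5

Expanding Arden's payoff: 37x_A + x_Bx_A − x_A².
∂π/∂x_A = 37 + x_B − 2x_A = 0, so x_A = 18.5 + 0.5x_B.
The reaction-function slope is 0.5, so a 10-unit rise in x_B moves x_A by 0.5 × 10 = 5. Arden's best response rises — the actions are strategic complements.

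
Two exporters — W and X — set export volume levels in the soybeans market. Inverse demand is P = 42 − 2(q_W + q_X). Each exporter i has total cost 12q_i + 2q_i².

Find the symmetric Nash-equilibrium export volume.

Exporter W's profit: π = q_W(42 − 2(q_W + q_X)) − 12q_W − 2q_W².
∂π/∂q_W = 30 − 8q_W − 2q_X = 0, so q_W = 3.75 − 0.25q_X.
Setting q_W = q_X in the reaction function: q_W = 3.75 − 0.25q_W, so q_W = 3.75 / 1.25 = 3.

3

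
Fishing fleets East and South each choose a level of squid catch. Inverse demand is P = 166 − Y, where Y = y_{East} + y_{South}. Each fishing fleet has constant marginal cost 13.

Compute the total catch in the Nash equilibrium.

Fishing fleet East's profit: π = y_{East}(166 − (y_{East} + y_{South})) − 13y_{East}.
∂π/∂y_{East} = 153 − 2y_{East} − y_{South} = 0, so y_{East} = 76.5 − 0.5y_{South}.
By symmetry y_{South} = y_{East}; substituting into the reaction function, 1.5y_{East} = 76.5 and y_{East} = 51.
Total catch: 51 + 51 = 102.

102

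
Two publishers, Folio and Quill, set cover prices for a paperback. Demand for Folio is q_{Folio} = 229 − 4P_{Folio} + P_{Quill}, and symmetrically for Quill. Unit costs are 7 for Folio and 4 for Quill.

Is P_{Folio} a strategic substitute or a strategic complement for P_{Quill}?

Folio's profit: π = (P_{Folio} − 7)(229 − 4P_{Folio} + P_{Quill}).
∂π/∂P_{Folio} = 257 − 8P_{Folio} + P_{Quill} = 0 ⇒ P_{Folio} = 32.125 + 0.125P_{Quill}.
The best-response slope dP_{Folio}/dP_{Quill} = 0.125 > 0: the reaction function is upward-sloping, so the choices are strategic complements.

strategic complements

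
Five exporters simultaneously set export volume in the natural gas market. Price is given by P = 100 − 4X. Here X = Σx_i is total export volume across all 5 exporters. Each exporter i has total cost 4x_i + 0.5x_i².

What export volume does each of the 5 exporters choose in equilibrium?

A representative exporter's profit is π_i = x_i(100 − 4X) − 4x_i − 0.5x_i², with X = x_i + Σ_{j≠i} x_j.
First-order condition: 96 − 9x_i − 4Σ_{j≠i} x_j = 0.
In a symmetric equilibrium every exporter chooses the same x, so Σ_{j≠i} x_j = 4x. The condition becomes 96 − 25x = 0, giving x = 96/25 = 3.84.

3.84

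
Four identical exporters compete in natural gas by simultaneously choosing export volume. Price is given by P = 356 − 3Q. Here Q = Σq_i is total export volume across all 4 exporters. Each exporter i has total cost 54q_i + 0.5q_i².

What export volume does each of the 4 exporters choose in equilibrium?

A representative exporter's profit is π_i = q_i(356 − 3Q) − 54q_i − 0.5q_i², with Q = q_i + Σ_{j≠i} q_j.
First-order condition: 302 − 7q_i − 3Σ_{j≠i} q_j = 0.
With identical exporters, set every q_j = q: then 302 − 7q − 9q = 0, i.e. q = 302/16 = 18.875.

18.875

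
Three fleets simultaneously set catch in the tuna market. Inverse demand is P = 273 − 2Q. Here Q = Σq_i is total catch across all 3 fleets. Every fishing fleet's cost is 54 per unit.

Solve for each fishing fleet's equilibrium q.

27.375

A representative fishing fleet's profit is π_i = q_i(273 − 2Q) − 54q_i, with Q = q_i + Σ_{j≠i} q_j.
First-order condition: 219 − 4q_i − 2Σ_{j≠i} q_j = 0.
In a symmetric equilibrium every fishing fleet chooses the same q, so Σ_{j≠i} q_j = 2q. The condition becomes 219 − 8q = 0, giving q = 219/8 = 27.375.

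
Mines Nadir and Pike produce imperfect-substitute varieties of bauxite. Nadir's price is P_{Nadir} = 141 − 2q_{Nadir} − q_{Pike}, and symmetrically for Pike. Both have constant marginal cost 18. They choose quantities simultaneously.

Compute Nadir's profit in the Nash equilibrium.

1210.32

Mine Nadir's profit: π = q_{Nadir}(141 − 2q_{Nadir} − q_{Pike}) − 18q_{Nadir}.
∂π/∂q_{Nadir} = 123 − 4q_{Nadir} − q_{Pike} = 0 ⇒ q_{Nadir} = 30.75 − 0.25q_{Pike}.
The game is symmetric, so in equilibrium q_{Pike} = q_{Nadir}: the reaction function gives 1.25q_{Nadir} = 30.75, hence q_{Nadir} = 24.6.
P_{Nadir} = 141 − 2·24.6 − 24.6 = 67.2.
Profit = (67.2 − 18)·24.6 = 1210.32.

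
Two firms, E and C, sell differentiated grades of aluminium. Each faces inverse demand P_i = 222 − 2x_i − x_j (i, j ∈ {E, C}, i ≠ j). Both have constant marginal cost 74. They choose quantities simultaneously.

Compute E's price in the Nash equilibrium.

133.2

Firm E's profit: π = x_E(222 − 2x_E − x_C) − 74x_E.
∂π/∂x_E = 148 − 4x_E − x_C = 0 ⇒ x_E = 37 − 0.25x_C.
The game is symmetric, so in equilibrium x_C = x_E: the reaction function gives 1.25x_E = 37, hence x_E = 29.6.
P_E = 222 − 2·29.6 − 29.6 = 133.2.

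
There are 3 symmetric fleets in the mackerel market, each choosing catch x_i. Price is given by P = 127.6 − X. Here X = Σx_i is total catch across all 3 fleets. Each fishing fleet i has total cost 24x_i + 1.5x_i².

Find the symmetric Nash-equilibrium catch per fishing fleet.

A representative fishing fleet's profit is π_i = x_i(127.6 − X) − 24x_i − 1.5x_i², with X = x_i + Σ_{j≠i} x_j.
First-order condition: 103.6 − 5x_i − Σ_{j≠i} x_j = 0.
With identical fishing fleets, set every x_j = x: then 103.6 − 5x − 2x = 0, i.e. x = 103.6/7 = 14.8.

14.8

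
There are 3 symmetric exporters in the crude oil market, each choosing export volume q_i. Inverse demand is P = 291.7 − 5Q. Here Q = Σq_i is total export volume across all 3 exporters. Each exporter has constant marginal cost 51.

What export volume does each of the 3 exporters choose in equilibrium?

A representative exporter's profit is π_i = q_i(291.7 − 5Q) − 51q_i, with Q = q_i + Σ_{j≠i} q_j.
First-order condition: 240.7 − 10q_i − 5Σ_{j≠i} q_j = 0.
With identical exporters, set every q_j = q: then 240.7 − 10q − 10q = 0, i.e. q = 240.7/20 = 12.035.

12.035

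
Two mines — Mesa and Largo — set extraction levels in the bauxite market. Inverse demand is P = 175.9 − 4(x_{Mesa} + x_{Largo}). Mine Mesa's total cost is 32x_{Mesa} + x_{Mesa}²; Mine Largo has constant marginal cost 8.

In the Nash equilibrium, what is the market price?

76.9625

Mine Mesa's profit: π = x_{Mesa}(175.9 − 4(x_{Mesa} + x_{Largo})) − 32x_{Mesa} − x_{Mesa}².
∂π/∂x_{Mesa} = 143.9 − 10x_{Mesa} − 4x_{Largo} = 0, so x_{Mesa} = 14.39 − 0.4x_{Largo}.
For Largo: ∂π/∂x_{Largo} = 167.9 − 8x_{Largo} − 4x_{Mesa} = 0 ⇒ x_{Largo} = 20.9875 − 0.5x_{Mesa}.
Plugging x_{Largo} into Mesa's best response: x_{Mesa} = 14.39 − 0.4(20.9875 − 0.5x_{Mesa}) ⇒ 0.8x_{Mesa} = 5.995, so x_{Mesa} = 1199/160.
Then x_{Largo} = 20.9875 − 0.5·(1199/160) = 5517/320.
Equilibrium price: P = 175.9 − 4·(1583/64) = 76.9625.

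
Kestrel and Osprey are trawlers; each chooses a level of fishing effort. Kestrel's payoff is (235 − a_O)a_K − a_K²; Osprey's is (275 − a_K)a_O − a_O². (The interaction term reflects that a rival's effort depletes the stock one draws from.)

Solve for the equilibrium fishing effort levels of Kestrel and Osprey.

65, 105

Expanding Kestrel's payoff: 235a_K − a_Oa_K − a_K².
∂π/∂a_K = 235 − a_O − 2a_K = 0, so a_K = 117.5 − 0.5a_O.
Likewise for Osprey: a_O = 137.5 − 0.5a_K.
Substituting the second reaction function into the first: a_K = 117.5 − 0.5(137.5 − 0.5a_K), which gives 0.75a_K = 48.75 ⇒ a_K = 65.
Then a_O = 137.5 − 0.5·65 = 105.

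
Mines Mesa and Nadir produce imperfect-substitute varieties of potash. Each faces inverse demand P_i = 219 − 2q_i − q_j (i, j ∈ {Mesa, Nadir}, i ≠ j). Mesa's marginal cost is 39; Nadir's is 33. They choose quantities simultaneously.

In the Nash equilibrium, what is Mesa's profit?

2534.72

Mine Mesa's profit: π = q_{Mesa}(219 − 2q_{Mesa} − q_{Nadir}) − 39q_{Mesa}.
∂π/∂q_{Mesa} = 180 − 4q_{Mesa} − q_{Nadir} = 0 ⇒ q_{Mesa} = 45 − 0.25q_{Nadir}.
Similarly q_{Nadir} = 46.5 − 0.25q_{Mesa}.
Substituting the second reaction function into the first: q_{Mesa} = 45 − 0.25(46.5 − 0.25q_{Mesa}), which gives 0.9375q_{Mesa} = 33.375 ⇒ q_{Mesa} = 35.6.
Then q_{Nadir} = 46.5 − 0.25·35.6 = 37.6.
P_{Mesa} = 219 − 2·35.6 − 37.6 = 110.2.
Profit = (110.2 − 39)·35.6 = 2534.72.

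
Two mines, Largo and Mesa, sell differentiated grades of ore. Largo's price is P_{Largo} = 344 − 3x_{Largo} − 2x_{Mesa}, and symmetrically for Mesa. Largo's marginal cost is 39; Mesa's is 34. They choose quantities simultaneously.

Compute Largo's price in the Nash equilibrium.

152.4375

Mine Largo's profit: π = x_{Largo}(344 − 3x_{Largo} − 2x_{Mesa}) − 39x_{Largo}.
∂π/∂x_{Largo} = 305 − 6x_{Largo} − 2x_{Mesa} = 0 ⇒ x_{Largo} = 305/6 − (1/3)x_{Mesa}.
Similarly x_{Mesa} = 155/3 − (1/3)x_{Largo}.
Substituting the second reaction function into the first: x_{Largo} = 305/6 − (1/3)(155/3 − (1/3)x_{Largo}), which gives (8/9)x_{Largo} = 605/18 ⇒ x_{Largo} = 37.8125.
Then x_{Mesa} = 155/3 − (1/3)·37.8125 = 39.0625.
P_{Largo} = 344 − 3·37.8125 − 2·39.0625 = 152.4375.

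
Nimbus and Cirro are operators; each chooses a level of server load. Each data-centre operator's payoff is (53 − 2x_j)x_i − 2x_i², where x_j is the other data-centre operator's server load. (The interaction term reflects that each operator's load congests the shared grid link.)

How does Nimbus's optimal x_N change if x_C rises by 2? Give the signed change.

-1

Nimbus's payoff is (53 − 2x_C)x_N − 2x_N².
∂π/∂x_N = 53 − 2x_C − 4x_N = 0, so x_N = 13.25 − 0.5x_C.
The reaction-function slope is −0.5, so a 2-unit rise in x_C moves x_N by −0.5 × 2 = −1. Nimbus's best response falls — the actions are strategic substitutes.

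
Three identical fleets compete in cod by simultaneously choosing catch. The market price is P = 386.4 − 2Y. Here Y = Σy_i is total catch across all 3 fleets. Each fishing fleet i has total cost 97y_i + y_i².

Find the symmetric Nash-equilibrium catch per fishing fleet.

28.94

A representative fishing fleet's profit is π_i = y_i(386.4 − 2Y) − 97y_i − y_i², with Y = y_i + Σ_{j≠i} y_j.
First-order condition: 289.4 − 6y_i − 2Σ_{j≠i} y_j = 0.
With identical fishing fleets, set every y_j = y: then 289.4 − 6y − 4y = 0, i.e. y = 289.4/10 = 28.94.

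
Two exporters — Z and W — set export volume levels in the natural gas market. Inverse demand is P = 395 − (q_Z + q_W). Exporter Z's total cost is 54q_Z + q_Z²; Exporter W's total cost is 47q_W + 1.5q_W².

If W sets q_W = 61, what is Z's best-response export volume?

Exporter Z's profit: π = q_Z(395 − (q_Z + q_W)) − 54q_Z − q_Z².
∂π/∂q_Z = 341 − 4q_Z − q_W = 0, so q_Z = 85.25 − 0.25q_W.
At q_W = 61: q_Z = 85.25 − 0.25·61 = 70.

70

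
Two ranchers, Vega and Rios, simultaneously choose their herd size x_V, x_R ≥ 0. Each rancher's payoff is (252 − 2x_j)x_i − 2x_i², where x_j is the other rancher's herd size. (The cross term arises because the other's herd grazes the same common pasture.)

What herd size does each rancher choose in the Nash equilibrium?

42

Vega's payoff is (252 − 2x_R)x_V − 2x_V².
∂π/∂x_V = 252 − 2x_R − 4x_V = 0, so x_V = 63 − 0.5x_R.
Setting x_V = x_R in the reaction function: x_V = 63 − 0.5x_V, so x_V = 63 / 1.5 = 42.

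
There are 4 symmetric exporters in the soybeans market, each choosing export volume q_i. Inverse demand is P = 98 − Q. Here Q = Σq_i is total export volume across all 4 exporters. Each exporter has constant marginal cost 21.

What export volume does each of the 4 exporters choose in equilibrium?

15.4

A representative exporter's profit is π_i = q_i(98 − Q) − 21q_i, with Q = q_i + Σ_{j≠i} q_j.
First-order condition: 77 − 2q_i − Σ_{j≠i} q_j = 0.
Imposing symmetry (q_j = q for all j) turns Σ_{j≠i} q_j into 3q, so 77 = 5q and q = 15.4.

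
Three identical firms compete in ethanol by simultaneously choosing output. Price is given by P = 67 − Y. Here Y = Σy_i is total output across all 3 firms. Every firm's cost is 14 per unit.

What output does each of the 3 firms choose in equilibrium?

A representative firm's profit is π_i = y_i(67 − Y) − 14y_i, with Y = y_i + Σ_{j≠i} y_j.
First-order condition: 53 − 2y_i − Σ_{j≠i} y_j = 0.
Imposing symmetry (y_j = y for all j) turns Σ_{j≠i} y_j into 2y, so 53 = 4y and y = 13.25.

13.25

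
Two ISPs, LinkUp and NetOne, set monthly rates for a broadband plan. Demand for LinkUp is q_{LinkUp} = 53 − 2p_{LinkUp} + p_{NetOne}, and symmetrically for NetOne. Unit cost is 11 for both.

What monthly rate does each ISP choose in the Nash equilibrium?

LinkUp's profit: π = (p_{LinkUp} − 11)(53 − 2p_{LinkUp} + p_{NetOne}).
∂π/∂p_{LinkUp} = 75 − 4p_{LinkUp} + p_{NetOne} = 0 ⇒ p_{LinkUp} = 18.75 + 0.25p_{NetOne}.
The game is symmetric, so in equilibrium p_{NetOne} = p_{LinkUp}: the reaction function gives 0.75p_{LinkUp} = 18.75, hence p_{LinkUp} = 25.

25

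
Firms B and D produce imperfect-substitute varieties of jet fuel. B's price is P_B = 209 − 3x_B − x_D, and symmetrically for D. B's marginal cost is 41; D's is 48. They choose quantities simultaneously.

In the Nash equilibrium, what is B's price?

Firm B's profit: π = x_B(209 − 3x_B − x_D) − 41x_B.
∂π/∂x_B = 168 − 6x_B − x_D = 0 ⇒ x_B = 28 − (1/6)x_D.
Similarly x_D = 161/6 − (1/6)x_B.
Substituting the second reaction function into the first: x_B = 28 − (1/6)(161/6 − (1/6)x_B), which gives (35/36)x_B = 847/36 ⇒ x_B = 24.2.
Then x_D = 161/6 − (1/6)·24.2 = 22.8.
P_B = 209 − 3·24.2 − 22.8 = 113.6.

113.6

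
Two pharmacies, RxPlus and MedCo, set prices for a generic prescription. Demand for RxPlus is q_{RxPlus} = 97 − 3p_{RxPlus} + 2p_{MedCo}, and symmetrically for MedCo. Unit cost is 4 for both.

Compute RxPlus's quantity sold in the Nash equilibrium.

RxPlus's profit: π = (p_{RxPlus} − 4)(97 − 3p_{RxPlus} + 2p_{MedCo}).
∂π/∂p_{RxPlus} = 109 − 6p_{RxPlus} + 2p_{MedCo} = 0 ⇒ p_{RxPlus} = 109/6 + (1/3)p_{MedCo}.
Setting p_{RxPlus} = p_{MedCo} in the reaction function: p_{RxPlus} = 109/6 + (1/3)p_{RxPlus}, so p_{RxPlus} = (109/6) / (2/3) = 27.25.
q_{RxPlus} = 97 − 3·27.25 + 2·27.25 = 69.75.

69.75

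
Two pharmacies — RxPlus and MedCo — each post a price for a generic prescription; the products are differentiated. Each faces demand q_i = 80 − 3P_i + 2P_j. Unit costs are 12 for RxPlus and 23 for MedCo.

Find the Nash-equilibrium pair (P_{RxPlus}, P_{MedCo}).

31.0625, 35.1875

RxPlus's profit: π = (P_{RxPlus} − 12)(80 − 3P_{RxPlus} + 2P_{MedCo}).
∂π/∂P_{RxPlus} = 116 − 6P_{RxPlus} + 2P_{MedCo} = 0 ⇒ P_{RxPlus} = 58/3 + (1/3)P_{MedCo}.
Similarly P_{MedCo} = 149/6 + (1/3)P_{RxPlus}.
Plugging P_{MedCo} into RxPlus's best response: P_{RxPlus} = 58/3 + (1/3)(149/6 + (1/3)P_{RxPlus}) ⇒ (8/9)P_{RxPlus} = 497/18, so P_{RxPlus} = 31.0625.
Then P_{MedCo} = 149/6 + (1/3)·31.0625 = 35.1875.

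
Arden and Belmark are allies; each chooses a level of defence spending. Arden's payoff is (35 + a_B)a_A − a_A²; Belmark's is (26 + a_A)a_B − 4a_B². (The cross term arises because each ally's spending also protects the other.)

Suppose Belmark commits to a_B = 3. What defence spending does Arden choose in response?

19

Expanding Arden's payoff: 35a_A + a_Ba_A − a_A².
∂π/∂a_A = 35 + a_B − 2a_A = 0, so a_A = 17.5 + 0.5a_B.
At a_B = 3: a_A = 17.5 + 0.5·3 = 19.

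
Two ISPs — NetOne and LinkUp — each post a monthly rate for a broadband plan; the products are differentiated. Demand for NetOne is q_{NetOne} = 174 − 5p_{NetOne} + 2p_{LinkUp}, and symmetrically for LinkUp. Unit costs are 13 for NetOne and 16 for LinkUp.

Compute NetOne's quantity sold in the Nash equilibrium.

NetOne's profit: π = (p_{NetOne} − 13)(174 − 5p_{NetOne} + 2p_{LinkUp}).
∂π/∂p_{NetOne} = 239 − 10p_{NetOne} + 2p_{LinkUp} = 0 ⇒ p_{NetOne} = 23.9 + 0.2p_{LinkUp}.
Similarly p_{LinkUp} = 25.4 + 0.2p_{NetOne}.
Substituting the second reaction function into the first: p_{NetOne} = 23.9 + 0.2(25.4 + 0.2p_{NetOne}), which gives 0.96p_{NetOne} = 28.98 ⇒ p_{NetOne} = 30.1875.
Then p_{LinkUp} = 25.4 + 0.2·30.1875 = 31.4375.
q_{NetOne} = 174 − 5·30.1875 + 2·31.4375 = 85.9375.

85.9375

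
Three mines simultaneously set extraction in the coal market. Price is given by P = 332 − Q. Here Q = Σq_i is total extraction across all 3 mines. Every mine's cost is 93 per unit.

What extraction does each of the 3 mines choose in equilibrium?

59.75

A representative mine's profit is π_i = q_i(332 − Q) − 93q_i, with Q = q_i + Σ_{j≠i} q_j.
First-order condition: 239 − 2q_i − Σ_{j≠i} q_j = 0.
With identical mines, set every q_j = q: then 239 − 2q − 2q = 0, i.e. q = 239/4 = 59.75.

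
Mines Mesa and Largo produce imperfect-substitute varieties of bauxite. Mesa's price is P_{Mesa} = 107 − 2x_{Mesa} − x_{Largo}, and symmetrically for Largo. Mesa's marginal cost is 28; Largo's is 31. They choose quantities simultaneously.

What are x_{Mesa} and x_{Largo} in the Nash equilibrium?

Mine Mesa's profit: π = x_{Mesa}(107 − 2x_{Mesa} − x_{Largo}) − 28x_{Mesa}.
∂π/∂x_{Mesa} = 79 − 4x_{Mesa} − x_{Largo} = 0 ⇒ x_{Mesa} = 19.75 − 0.25x_{Largo}.
Similarly x_{Largo} = 19 − 0.25x_{Mesa}.
Plugging x_{Largo} into Mesa's best response: x_{Mesa} = 19.75 − 0.25(19 − 0.25x_{Mesa}) ⇒ 0.9375x_{Mesa} = 15, so x_{Mesa} = 16.
Then x_{Largo} = 19 − 0.25·16 = 15.

16, 15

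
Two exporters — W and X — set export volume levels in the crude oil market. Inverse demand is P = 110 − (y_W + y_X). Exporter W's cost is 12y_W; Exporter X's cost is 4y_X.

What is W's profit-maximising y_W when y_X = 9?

44.5

Exporter W's profit: π = y_W(110 − (y_W + y_X)) − 12y_W.
∂π/∂y_W = 98 − 2y_W − y_X = 0, so y_W = 49 − 0.5y_X.
At y_X = 9: y_W = 49 − 0.5·9 = 44.5.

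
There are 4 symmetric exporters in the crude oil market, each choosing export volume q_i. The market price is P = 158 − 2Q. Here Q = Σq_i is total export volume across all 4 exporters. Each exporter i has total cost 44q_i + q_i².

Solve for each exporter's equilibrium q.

A representative exporter's profit is π_i = q_i(158 − 2Q) − 44q_i − q_i², with Q = q_i + Σ_{j≠i} q_j.
First-order condition: 114 − 6q_i − 2Σ_{j≠i} q_j = 0.
With identical exporters, set every q_j = q: then 114 − 6q − 6q = 0, i.e. q = 114/12 = 9.5.

9.5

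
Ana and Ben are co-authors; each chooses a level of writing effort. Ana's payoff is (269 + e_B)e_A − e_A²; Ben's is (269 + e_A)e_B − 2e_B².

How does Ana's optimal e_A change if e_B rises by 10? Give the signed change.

Expanding Ana's payoff: 269e_A + e_Be_A − e_A².
∂π/∂e_A = 269 + e_B − 2e_A = 0, so e_A = 134.5 + 0.5e_B.
The reaction-function slope is 0.5, so a 10-unit rise in e_B moves e_A by 0.5 × 10 = 5. Ana's best response rises — the actions are strategic complements.

5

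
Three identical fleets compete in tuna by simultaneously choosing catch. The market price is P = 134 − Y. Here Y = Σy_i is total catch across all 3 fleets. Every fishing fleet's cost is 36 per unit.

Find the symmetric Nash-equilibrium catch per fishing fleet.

24.5

A representative fishing fleet's profit is π_i = y_i(134 − Y) − 36y_i, with Y = y_i + Σ_{j≠i} y_j.
First-order condition: 98 − 2y_i − Σ_{j≠i} y_j = 0.
Imposing symmetry (y_j = y for all j) turns Σ_{j≠i} y_j into 2y, so 98 = 4y and y = 24.5.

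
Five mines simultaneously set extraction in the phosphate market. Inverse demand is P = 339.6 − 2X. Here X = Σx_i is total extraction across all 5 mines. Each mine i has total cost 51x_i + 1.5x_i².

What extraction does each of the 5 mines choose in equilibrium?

19.24

A representative mine's profit is π_i = x_i(339.6 − 2X) − 51x_i − 1.5x_i², with X = x_i + Σ_{j≠i} x_j.
First-order condition: 288.6 − 7x_i − 2Σ_{j≠i} x_j = 0.
Imposing symmetry (x_j = x for all j) turns Σ_{j≠i} x_j into 4x, so 288.6 = 15x and x = 19.24.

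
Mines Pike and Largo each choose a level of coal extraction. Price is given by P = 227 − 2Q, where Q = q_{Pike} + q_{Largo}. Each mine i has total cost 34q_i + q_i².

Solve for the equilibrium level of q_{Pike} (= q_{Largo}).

Mine Pike's profit: π = q_{Pike}(227 − 2(q_{Pike} + q_{Largo})) − 34q_{Pike} − q_{Pike}².
∂π/∂q_{Pike} = 193 − 6q_{Pike} − 2q_{Largo} = 0, so q_{Pike} = 193/6 − (1/3)q_{Largo}.
The game is symmetric, so in equilibrium q_{Largo} = q_{Pike}: the reaction function gives (4/3)q_{Pike} = 193/6, hence q_{Pike} = 24.125.

24.125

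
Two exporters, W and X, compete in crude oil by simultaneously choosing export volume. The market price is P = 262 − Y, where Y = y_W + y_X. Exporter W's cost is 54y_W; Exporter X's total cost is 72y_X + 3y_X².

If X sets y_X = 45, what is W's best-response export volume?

Exporter W's profit: π = y_W(262 − (y_W + y_X)) − 54y_W.
∂π/∂y_W = 208 − 2y_W − y_X = 0, so y_W = 104 − 0.5y_X.
At y_X = 45: y_W = 104 − 0.5·45 = 81.5.

81.5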